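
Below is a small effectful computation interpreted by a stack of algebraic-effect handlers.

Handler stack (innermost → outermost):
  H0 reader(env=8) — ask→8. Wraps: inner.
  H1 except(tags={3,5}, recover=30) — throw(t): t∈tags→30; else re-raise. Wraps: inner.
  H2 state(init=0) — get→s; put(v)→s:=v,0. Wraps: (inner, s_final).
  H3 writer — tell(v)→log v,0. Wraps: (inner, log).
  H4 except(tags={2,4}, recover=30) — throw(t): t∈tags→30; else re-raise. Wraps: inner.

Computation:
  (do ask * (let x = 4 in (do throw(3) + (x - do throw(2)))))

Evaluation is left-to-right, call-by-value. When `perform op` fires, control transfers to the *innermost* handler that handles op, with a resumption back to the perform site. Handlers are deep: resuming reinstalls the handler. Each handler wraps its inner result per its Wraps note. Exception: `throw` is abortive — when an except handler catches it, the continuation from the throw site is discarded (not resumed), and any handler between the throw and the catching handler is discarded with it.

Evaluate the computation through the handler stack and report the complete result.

Working:
ask @ H0 ⇒ 8
throw(3) @ H1 caught ⇒ 30
H2 returns (30, 0)
H3 returns ((30, 0), ())
H4 returns ((30, 0), ())
= ((30, 0), ())

Answer: ((30, 0), ())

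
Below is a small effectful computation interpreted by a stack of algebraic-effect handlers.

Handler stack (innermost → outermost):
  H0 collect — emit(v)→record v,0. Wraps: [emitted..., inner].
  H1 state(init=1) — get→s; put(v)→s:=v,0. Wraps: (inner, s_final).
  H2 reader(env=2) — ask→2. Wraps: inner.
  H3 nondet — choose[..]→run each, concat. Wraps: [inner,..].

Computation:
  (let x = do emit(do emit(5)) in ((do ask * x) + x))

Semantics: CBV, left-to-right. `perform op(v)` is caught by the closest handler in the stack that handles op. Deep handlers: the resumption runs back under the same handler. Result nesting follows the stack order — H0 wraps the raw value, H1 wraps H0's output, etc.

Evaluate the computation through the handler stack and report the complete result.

Answer: [([5, 0, 0], 1)]

Evaluation trace:
emit(5) @ H0 ⇒ out+=5
emit(0) @ H0 ⇒ out+=0
ask @ H2 ⇒ 2
H0 returns [5, 0, 0]
H1 returns ([5, 0, 0], 1)
H2 returns ([5, 0, 0], 1)
H3 returns [([5, 0, 0], 1)]
= [([5, 0, 0], 1)]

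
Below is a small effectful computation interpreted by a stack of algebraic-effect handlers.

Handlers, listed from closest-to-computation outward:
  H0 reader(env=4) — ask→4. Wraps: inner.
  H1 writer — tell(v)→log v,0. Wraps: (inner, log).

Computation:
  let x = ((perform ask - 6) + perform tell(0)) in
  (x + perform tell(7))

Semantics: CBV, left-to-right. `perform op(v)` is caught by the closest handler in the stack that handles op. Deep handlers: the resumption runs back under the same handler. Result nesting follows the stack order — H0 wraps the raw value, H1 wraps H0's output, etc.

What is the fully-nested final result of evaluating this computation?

Working:
ask @ H0 ⇒ 4
tell(0) @ H1 ⇒ log+=0
tell(7) @ H1 ⇒ log+=7
H0 returns -2
H1 returns (-2, (0, 7))
= (-2, (0, 7))

Answer: (-2, (0, 7))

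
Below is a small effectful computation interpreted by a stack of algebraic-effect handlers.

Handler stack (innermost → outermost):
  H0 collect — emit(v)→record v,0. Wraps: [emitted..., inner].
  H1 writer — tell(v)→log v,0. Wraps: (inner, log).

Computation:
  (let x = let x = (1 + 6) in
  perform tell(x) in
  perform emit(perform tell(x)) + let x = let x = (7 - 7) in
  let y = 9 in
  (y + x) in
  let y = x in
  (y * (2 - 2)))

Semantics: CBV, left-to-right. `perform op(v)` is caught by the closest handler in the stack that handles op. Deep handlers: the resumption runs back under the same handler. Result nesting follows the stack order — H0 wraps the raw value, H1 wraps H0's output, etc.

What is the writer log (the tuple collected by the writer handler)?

Answer: (7, 0)

Step-by-step:
tell(7) @ H1 ⇒ log+=7
tell(0) @ H1 ⇒ log+=0
emit(0) @ H0 ⇒ out+=0
H0 returns [0, 0]
H1 returns ([0, 0], (7, 0))
= ([0, 0], (7, 0))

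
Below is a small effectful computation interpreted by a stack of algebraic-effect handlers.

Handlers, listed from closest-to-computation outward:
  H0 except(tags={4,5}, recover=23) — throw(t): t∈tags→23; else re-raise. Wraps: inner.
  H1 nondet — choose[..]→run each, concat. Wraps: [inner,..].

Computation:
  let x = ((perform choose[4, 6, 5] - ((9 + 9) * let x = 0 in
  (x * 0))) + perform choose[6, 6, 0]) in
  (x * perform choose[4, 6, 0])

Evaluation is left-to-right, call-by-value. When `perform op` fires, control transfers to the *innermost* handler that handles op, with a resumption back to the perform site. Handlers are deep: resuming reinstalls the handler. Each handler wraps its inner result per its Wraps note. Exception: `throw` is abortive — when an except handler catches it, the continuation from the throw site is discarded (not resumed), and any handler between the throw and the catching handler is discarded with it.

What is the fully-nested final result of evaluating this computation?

Working:
choose[4, 6, 5] @ H1
  branch[0] choose=4:
    choose[6, 6, 0] @ H1
      branch[0] choose=6:
        choose[4, 6, 0] @ H1
          branch[0] choose=4:
            H0 returns 40
            H1 returns [40]
          branch[1] choose=6:
            H0 returns 60
            H1 returns [60]
          branch[2] choose=0:
            H0 returns 0
            H1 returns [0]
      branch[1] choose=6:
        choose[4, 6, 0] @ H1
          branch[0] choose=4:
            H0 returns 40
            H1 returns [40]
          branch[1] choose=6:
            H0 returns 60
            H1 returns [60]
          branch[2] choose=0:
            H0 returns 0
            H1 returns [0]
      branch[2] choose=0:
        choose[4, 6, 0] @ H1
          branch[0] choose=4:
            H0 returns 16
            H1 returns [16]
          branch[1] choose=6:
            H0 returns 24
            H1 returns [24]
          branch[2] choose=0:
            H0 returns 0
            H1 returns [0]
  branch[1] choose=6:
    choose[6, 6, 0] @ H1
      branch[0] choose=6:
        choose[4, 6, 0] @ H1
          branch[0] choose=4:
            H0 returns 48
            H1 returns [48]
          branch[1] choose=6:
            H0 returns 72
            H1 returns [72]
          branch[2] choose=0:
            H0 returns 0
            H1 returns [0]
      branch[1] choose=6:
        choose[4, 6, 0] @ H1
          branch[0] choose=4:
            H0 returns 48
            H1 returns [48]
          branch[1] choose=6:
            H0 returns 72
            H1 returns [72]
          branch[2] choose=0:
            H0 returns 0
            H1 returns [0]
      branch[2] choose=0:
        choose[4, 6, 0] @ H1
          branch[0] choose=4:
            H0 returns 24
            H1 returns [24]
          branch[1] choose=6:
            H0 returns 36
            H1 returns [36]
          branch[2] choose=0:
            H0 returns 0
            H1 returns [0]
  branch[2] choose=5:
    choose[6, 6, 0] @ H1
      branch[0] choose=6:
        choose[4, 6, 0] @ H1
          branch[0] choose=4:
            H0 returns 44
            H1 returns [44]
          branch[1] choose=6:
            H0 returns 66
            H1 returns [66]
          branch[2] choose=0:
            H0 returns 0
            H1 returns [0]
      branch[1] choose=6:
        choose[4, 6, 0] @ H1
          branch[0] choose=4:
            H0 returns 44
            H1 returns [44]
          branch[1] choose=6:
            H0 returns 66
            H1 returns [66]
          branch[2] choose=0:
            H0 returns 0
            H1 returns [0]
      branch[2] choose=0:
        choose[4, 6, 0] @ H1
          branch[0] choose=4:
            H0 returns 20
            H1 returns [20]
          branch[1] choose=6:
            H0 returns 30
            H1 returns [30]
          branch[2] choose=0:
            H0 returns 0
            H1 returns [0]
= [40, 60, 0, 40, 60, 0, 16, 24, 0, 48, 72, 0, 48, 72, 0, 24, 36, 0, 44, 66, 0, 44, 66, 0, 20, 30, 0]

Answer: [40, 60, 0, 40, 60, 0, 16, 24, 0, 48, 72, 0, 48, 72, 0, 24, 36, 0, 44, 66, 0, 44, 66, 0, 20, 30, 0]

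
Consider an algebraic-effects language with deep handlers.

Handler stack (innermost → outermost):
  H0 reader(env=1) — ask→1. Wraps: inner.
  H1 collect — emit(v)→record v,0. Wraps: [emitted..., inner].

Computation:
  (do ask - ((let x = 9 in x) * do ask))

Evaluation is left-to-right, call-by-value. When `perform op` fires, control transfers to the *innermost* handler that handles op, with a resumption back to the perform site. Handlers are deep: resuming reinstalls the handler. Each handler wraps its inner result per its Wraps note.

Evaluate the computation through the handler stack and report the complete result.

Evaluation trace:
ask @ H0 ⇒ 1
ask @ H0 ⇒ 1
H0 returns -8
H1 returns [-8]
= [-8]

Answer: [-8]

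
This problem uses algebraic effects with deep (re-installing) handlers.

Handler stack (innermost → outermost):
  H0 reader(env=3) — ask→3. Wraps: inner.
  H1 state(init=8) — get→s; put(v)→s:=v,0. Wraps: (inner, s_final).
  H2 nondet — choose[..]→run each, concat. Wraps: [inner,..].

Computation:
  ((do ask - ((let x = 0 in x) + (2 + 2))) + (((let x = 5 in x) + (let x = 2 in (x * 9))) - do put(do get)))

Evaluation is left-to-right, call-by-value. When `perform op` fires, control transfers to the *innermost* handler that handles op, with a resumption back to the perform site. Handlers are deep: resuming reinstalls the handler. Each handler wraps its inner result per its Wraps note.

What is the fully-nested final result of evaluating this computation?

Working:
ask @ H0 ⇒ 3
get @ H1 ⇒ 8
put(8) @ H1 ⇒ s:=8
H0 returns 22
H1 returns (22, 8)
H2 returns [(22, 8)]
= [(22, 8)]

Answer: [(22, 8)]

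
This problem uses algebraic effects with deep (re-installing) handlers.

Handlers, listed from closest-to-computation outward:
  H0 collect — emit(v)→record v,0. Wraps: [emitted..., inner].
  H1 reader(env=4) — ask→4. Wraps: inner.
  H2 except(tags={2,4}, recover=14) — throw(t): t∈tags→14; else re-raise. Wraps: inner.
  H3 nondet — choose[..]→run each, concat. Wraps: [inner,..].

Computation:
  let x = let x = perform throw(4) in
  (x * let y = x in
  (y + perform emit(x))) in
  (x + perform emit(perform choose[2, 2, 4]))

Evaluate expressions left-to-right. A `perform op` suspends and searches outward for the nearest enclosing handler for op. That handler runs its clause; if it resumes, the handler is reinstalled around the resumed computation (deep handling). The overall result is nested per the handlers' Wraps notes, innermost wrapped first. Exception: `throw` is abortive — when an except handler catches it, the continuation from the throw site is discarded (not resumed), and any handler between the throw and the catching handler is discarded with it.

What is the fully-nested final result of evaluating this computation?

Answer: [14]

Working:
throw(4) @ H2 caught ⇒ 14
H3 returns [14]
= [14]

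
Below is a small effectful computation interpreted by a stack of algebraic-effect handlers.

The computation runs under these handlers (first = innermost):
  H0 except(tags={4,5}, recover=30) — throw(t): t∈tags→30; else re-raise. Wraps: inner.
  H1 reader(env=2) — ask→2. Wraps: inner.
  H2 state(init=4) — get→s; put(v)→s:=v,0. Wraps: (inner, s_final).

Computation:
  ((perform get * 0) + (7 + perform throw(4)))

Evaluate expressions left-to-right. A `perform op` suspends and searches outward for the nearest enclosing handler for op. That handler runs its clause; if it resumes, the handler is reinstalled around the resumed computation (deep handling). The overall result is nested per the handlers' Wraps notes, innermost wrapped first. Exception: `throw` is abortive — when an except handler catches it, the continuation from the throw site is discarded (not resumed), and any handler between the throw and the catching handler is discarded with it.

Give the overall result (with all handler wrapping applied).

Answer: (30, 4)

Step-by-step:
get @ H2 ⇒ 4
throw(4) @ H0 caught ⇒ 30
H1 returns 30
H2 returns (30, 4)
= (30, 4)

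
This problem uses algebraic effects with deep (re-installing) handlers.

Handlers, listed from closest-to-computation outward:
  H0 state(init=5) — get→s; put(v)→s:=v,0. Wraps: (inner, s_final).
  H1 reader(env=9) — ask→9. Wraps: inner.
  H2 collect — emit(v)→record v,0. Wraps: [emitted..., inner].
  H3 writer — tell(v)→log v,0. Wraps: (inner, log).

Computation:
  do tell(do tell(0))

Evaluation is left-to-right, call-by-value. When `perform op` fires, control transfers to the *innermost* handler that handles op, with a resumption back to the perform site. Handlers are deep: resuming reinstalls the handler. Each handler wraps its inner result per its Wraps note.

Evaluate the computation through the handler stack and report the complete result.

Step-by-step:
tell(0) @ H3 ⇒ log+=0
tell(0) @ H3 ⇒ log+=0
H0 returns (0, 5)
H1 returns (0, 5)
H2 returns [(0, 5)]
H3 returns ([(0, 5)], (0, 0))
= ([(0, 5)], (0, 0))

Answer: ([(0, 5)], (0, 0))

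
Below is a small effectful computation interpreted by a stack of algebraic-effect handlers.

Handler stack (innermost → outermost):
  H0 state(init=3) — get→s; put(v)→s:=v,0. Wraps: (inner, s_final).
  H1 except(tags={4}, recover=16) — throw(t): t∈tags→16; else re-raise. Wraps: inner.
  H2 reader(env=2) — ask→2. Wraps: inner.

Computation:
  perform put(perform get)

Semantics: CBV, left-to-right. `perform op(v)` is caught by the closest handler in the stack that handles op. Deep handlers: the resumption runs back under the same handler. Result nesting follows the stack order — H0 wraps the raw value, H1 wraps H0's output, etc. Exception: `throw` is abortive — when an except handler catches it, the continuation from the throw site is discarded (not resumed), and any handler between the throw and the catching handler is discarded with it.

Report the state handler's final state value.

Step-by-step:
get @ H0 ⇒ 3
put(3) @ H0 ⇒ s:=3
H0 returns (0, 3)
H1 returns (0, 3)
H2 returns (0, 3)
= (0, 3)

Answer: 3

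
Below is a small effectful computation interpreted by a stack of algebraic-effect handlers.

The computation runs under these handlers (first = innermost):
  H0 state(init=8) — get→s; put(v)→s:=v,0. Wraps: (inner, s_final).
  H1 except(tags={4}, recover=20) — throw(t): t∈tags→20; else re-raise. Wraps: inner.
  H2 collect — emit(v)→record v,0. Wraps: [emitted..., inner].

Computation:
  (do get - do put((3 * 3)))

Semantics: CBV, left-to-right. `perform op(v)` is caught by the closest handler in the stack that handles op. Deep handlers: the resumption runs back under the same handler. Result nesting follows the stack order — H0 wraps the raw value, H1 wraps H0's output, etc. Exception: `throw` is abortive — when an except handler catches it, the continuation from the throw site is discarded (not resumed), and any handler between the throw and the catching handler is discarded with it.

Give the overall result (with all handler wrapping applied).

Answer: [(8, 9)]

Working:
get @ H0 ⇒ 8
put(9) @ H0 ⇒ s:=9
H0 returns (8, 9)
H1 returns (8, 9)
H2 returns [(8, 9)]
= [(8, 9)]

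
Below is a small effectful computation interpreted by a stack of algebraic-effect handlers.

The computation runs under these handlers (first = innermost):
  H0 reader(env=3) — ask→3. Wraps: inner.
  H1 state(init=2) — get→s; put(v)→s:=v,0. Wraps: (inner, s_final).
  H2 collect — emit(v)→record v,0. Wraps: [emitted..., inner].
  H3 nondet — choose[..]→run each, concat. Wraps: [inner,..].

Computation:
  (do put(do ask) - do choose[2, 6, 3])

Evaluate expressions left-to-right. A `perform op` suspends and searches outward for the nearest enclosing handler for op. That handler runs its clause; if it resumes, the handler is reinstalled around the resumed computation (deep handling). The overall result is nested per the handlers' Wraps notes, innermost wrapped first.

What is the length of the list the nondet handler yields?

Evaluation trace:
ask @ H0 ⇒ 3
put(3) @ H1 ⇒ s:=3
choose[2, 6, 3] @ H3
  branch[0] choose=2:
    H0 returns -2
    H1 returns (-2, 3)
    H2 returns [(-2, 3)]
    H3 returns [[(-2, 3)]]
  branch[1] choose=6:
    H0 returns -6
    H1 returns (-6, 3)
    H2 returns [(-6, 3)]
    H3 returns [[(-6, 3)]]
  branch[2] choose=3:
    H0 returns -3
    H1 returns (-3, 3)
    H2 returns [(-3, 3)]
    H3 returns [[(-3, 3)]]
= [[(-2, 3)], [(-6, 3)], [(-3, 3)]]

Answer: 3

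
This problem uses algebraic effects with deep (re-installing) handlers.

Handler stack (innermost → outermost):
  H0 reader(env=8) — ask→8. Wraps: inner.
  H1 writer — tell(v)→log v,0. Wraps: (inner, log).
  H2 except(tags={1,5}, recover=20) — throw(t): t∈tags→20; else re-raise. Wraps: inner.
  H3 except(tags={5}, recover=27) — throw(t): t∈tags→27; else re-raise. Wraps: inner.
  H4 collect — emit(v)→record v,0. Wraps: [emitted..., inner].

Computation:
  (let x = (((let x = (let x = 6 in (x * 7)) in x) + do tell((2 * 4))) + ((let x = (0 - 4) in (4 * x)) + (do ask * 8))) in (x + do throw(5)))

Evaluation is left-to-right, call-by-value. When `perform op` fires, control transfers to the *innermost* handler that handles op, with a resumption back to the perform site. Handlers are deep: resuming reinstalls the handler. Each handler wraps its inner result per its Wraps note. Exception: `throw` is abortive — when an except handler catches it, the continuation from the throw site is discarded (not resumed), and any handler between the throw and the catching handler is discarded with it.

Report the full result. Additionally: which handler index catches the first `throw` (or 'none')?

Step-by-step:
tell(8) @ H1 ⇒ log+=8
ask @ H0 ⇒ 8
throw(5) @ H2 caught ⇒ 20
H3 returns 20
H4 returns [20]
= [20]

Answer: [20] ; first throw caught by: H2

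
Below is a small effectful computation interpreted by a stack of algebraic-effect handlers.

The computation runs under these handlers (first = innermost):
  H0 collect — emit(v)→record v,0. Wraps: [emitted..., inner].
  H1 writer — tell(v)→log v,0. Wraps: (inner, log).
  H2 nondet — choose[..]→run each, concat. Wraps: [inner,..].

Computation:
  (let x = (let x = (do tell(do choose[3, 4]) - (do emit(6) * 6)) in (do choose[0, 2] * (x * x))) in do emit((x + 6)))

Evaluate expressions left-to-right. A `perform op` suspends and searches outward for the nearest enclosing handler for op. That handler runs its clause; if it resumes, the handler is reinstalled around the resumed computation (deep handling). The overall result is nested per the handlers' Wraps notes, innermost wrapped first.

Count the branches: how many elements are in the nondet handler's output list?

Answer: 4

Step-by-step:
choose[3, 4] @ H2
  branch[0] choose=3:
    tell(3) @ H1 ⇒ log+=3
    emit(6) @ H0 ⇒ out+=6
    choose[0, 2] @ H2
      branch[0] choose=0:
        emit(6) @ H0 ⇒ out+=6
        H0 returns [6, 6, 0]
        H1 returns ([6, 6, 0], (3))
        H2 returns [([6, 6, 0], (3))]
      branch[1] choose=2:
        emit(6) @ H0 ⇒ out+=6
        H0 returns [6, 6, 0]
        H1 returns ([6, 6, 0], (3))
        H2 returns [([6, 6, 0], (3))]
  branch[1] choose=4:
    tell(4) @ H1 ⇒ log+=4
    emit(6) @ H0 ⇒ out+=6
    choose[0, 2] @ H2
      branch[0] choose=0:
        emit(6) @ H0 ⇒ out+=6
        H0 returns [6, 6, 0]
        H1 returns ([6, 6, 0], (4))
        H2 returns [([6, 6, 0], (4))]
      branch[1] choose=2:
        emit(6) @ H0 ⇒ out+=6
        H0 returns [6, 6, 0]
        H1 returns ([6, 6, 0], (4))
        H2 returns [([6, 6, 0], (4))]
= [([6, 6, 0], (3)), ([6, 6, 0], (3)), ([6, 6, 0], (4)), ([6, 6, 0], (4))]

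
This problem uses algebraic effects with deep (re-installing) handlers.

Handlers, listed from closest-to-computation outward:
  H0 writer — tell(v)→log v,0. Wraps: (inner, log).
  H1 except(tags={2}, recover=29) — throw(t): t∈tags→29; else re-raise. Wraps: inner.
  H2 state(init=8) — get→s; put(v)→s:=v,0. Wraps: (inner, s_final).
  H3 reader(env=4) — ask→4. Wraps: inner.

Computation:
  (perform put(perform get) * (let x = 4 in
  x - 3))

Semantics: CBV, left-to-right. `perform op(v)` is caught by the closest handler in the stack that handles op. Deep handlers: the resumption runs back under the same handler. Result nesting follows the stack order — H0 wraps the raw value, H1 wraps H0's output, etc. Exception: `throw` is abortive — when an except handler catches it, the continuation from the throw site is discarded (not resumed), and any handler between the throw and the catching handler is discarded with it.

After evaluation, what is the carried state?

Answer: 8

Step-by-step:
get @ H2 ⇒ 8
put(8) @ H2 ⇒ s:=8
H0 returns (0, ())
H1 returns (0, ())
H2 returns ((0, ()), 8)
H3 returns ((0, ()), 8)
= ((0, ()), 8)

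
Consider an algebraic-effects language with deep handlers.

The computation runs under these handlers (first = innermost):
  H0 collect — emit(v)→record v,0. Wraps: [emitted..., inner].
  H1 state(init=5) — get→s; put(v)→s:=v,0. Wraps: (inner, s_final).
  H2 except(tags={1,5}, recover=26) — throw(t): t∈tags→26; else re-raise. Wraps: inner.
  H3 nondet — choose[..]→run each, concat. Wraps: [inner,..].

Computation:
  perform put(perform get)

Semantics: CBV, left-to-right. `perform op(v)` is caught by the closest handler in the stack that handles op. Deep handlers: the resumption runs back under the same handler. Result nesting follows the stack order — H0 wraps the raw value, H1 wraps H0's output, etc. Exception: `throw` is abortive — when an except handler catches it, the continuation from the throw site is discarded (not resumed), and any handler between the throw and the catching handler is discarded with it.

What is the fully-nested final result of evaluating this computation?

Answer: [([0], 5)]

Working:
get @ H1 ⇒ 5
put(5) @ H1 ⇒ s:=5
H0 returns [0]
H1 returns ([0], 5)
H2 returns ([0], 5)
H3 returns [([0], 5)]
= [([0], 5)]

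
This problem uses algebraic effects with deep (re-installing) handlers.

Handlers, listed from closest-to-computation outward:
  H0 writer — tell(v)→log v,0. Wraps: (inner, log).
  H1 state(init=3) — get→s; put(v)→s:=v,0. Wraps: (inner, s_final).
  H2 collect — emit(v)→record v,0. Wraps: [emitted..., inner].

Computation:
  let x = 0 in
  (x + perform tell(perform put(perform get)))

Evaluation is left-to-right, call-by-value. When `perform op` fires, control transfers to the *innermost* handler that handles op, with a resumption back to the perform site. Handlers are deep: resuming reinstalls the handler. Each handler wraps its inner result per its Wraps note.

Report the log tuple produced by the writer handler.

Answer: (0)

Working:
get @ H1 ⇒ 3
put(3) @ H1 ⇒ s:=3
tell(0) @ H0 ⇒ log+=0
H0 returns (0, (0))
H1 returns ((0, (0)), 3)
H2 returns [((0, (0)), 3)]
= [((0, (0)), 3)]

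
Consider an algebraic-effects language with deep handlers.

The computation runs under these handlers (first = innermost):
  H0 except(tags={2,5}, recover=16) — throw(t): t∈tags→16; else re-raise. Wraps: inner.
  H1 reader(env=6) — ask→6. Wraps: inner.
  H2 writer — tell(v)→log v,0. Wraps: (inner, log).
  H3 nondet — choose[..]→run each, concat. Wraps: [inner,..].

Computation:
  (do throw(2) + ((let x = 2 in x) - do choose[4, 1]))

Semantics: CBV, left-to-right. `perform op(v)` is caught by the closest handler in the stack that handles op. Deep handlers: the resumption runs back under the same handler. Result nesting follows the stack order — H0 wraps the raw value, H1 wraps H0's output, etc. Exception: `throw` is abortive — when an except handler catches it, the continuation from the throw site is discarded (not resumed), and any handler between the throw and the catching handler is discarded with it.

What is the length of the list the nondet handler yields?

Working:
throw(2) @ H0 caught ⇒ 16
H1 returns 16
H2 returns (16, ())
H3 returns [(16, ())]
= [(16, ())]

Answer: 1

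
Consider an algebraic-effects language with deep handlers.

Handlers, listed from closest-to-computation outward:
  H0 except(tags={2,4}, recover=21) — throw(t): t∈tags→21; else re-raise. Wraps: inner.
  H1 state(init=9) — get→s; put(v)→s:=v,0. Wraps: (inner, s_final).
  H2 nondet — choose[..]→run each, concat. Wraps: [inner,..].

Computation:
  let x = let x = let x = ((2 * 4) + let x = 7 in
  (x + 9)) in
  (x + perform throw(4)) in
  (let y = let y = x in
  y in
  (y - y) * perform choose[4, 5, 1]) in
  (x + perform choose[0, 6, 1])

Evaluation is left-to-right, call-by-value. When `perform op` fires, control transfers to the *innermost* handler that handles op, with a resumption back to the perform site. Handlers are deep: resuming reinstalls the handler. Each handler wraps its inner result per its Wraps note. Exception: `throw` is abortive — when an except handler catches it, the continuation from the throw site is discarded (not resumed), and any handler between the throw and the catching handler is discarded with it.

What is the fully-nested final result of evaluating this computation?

Answer: [(21, 9)]

Evaluation trace:
throw(4) @ H0 caught ⇒ 21
H1 returns (21, 9)
H2 returns [(21, 9)]
= [(21, 9)]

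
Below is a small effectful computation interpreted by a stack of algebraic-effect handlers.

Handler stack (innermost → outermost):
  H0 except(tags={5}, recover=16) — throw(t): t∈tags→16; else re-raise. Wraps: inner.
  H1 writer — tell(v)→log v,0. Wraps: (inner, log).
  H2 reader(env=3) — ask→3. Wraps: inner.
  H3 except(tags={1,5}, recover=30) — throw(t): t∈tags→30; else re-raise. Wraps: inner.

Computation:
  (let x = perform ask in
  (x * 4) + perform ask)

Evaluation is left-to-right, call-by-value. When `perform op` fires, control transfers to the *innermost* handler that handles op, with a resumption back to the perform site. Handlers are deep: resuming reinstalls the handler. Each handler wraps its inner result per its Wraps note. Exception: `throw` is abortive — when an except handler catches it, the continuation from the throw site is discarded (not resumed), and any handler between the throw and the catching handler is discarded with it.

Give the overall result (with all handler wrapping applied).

Step-by-step:
ask @ H2 ⇒ 3
ask @ H2 ⇒ 3
H0 returns 15
H1 returns (15, ())
H2 returns (15, ())
H3 returns (15, ())
= (15, ())

Answer: (15, ())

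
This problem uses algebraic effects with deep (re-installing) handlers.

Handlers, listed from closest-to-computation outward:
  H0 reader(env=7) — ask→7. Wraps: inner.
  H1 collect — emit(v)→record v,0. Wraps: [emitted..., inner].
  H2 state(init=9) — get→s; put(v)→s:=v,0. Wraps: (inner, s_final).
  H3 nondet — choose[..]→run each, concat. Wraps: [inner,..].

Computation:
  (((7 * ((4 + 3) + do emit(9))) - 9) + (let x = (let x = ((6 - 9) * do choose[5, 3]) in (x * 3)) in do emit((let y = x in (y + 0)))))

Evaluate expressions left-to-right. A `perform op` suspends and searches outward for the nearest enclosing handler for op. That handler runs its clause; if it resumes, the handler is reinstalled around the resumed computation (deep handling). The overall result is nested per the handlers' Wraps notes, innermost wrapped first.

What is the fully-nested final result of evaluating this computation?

Answer: [([9, -45, 40], 9), ([9, -27, 40], 9)]

Evaluation trace:
emit(9) @ H1 ⇒ out+=9
choose[5, 3] @ H3
  branch[0] choose=5:
    emit(-45) @ H1 ⇒ out+=-45
    H0 returns 40
    H1 returns [9, -45, 40]
    H2 returns ([9, -45, 40], 9)
    H3 returns [([9, -45, 40], 9)]
  branch[1] choose=3:
    emit(-27) @ H1 ⇒ out+=-27
    H0 returns 40
    H1 returns [9, -27, 40]
    H2 returns ([9, -27, 40], 9)
    H3 returns [([9, -27, 40], 9)]
= [([9, -45, 40], 9), ([9, -27, 40], 9)]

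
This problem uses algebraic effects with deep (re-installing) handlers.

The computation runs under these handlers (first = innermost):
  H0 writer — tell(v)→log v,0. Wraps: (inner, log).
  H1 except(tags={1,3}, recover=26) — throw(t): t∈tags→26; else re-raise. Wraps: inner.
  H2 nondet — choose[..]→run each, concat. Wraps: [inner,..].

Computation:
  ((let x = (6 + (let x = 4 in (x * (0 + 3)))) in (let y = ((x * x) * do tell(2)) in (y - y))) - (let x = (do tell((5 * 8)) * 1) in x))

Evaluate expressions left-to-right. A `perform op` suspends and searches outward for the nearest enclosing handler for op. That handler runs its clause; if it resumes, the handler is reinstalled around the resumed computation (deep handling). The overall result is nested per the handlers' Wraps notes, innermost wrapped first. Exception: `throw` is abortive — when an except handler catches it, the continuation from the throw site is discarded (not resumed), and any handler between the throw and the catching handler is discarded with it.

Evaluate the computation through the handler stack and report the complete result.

Answer: [(0, (2, 40))]

Working:
tell(2) @ H0 ⇒ log+=2
tell(40) @ H0 ⇒ log+=40
H0 returns (0, (2, 40))
H1 returns (0, (2, 40))
H2 returns [(0, (2, 40))]
= [(0, (2, 40))]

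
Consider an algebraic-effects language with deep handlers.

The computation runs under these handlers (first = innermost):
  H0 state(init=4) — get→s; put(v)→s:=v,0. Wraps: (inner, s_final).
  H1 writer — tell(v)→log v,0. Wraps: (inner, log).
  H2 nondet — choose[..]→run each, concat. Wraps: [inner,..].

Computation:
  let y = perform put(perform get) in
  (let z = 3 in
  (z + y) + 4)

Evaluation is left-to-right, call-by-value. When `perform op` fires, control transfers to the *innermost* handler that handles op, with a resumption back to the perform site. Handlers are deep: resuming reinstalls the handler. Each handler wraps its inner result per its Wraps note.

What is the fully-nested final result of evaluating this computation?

Evaluation trace:
get @ H0 ⇒ 4
put(4) @ H0 ⇒ s:=4
H0 returns (7, 4)
H1 returns ((7, 4), ())
H2 returns [((7, 4), ())]
= [((7, 4), ())]

Answer: [((7, 4), ())]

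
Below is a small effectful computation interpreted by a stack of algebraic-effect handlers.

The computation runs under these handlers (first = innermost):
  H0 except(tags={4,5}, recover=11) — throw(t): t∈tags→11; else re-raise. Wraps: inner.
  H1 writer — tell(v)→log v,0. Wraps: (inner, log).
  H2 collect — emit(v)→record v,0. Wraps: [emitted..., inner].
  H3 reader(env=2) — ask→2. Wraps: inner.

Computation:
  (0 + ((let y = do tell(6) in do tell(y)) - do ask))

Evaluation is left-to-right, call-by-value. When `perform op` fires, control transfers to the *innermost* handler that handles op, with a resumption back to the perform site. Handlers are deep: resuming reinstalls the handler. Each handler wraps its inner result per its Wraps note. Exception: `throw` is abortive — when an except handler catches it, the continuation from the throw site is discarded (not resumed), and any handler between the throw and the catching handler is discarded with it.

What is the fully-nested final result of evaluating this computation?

Answer: [(-2, (6, 0))]

Working:
tell(6) @ H1 ⇒ log+=6
tell(0) @ H1 ⇒ log+=0
ask @ H3 ⇒ 2
H0 returns -2
H1 returns (-2, (6, 0))
H2 returns [(-2, (6, 0))]
H3 returns [(-2, (6, 0))]
= [(-2, (6, 0))]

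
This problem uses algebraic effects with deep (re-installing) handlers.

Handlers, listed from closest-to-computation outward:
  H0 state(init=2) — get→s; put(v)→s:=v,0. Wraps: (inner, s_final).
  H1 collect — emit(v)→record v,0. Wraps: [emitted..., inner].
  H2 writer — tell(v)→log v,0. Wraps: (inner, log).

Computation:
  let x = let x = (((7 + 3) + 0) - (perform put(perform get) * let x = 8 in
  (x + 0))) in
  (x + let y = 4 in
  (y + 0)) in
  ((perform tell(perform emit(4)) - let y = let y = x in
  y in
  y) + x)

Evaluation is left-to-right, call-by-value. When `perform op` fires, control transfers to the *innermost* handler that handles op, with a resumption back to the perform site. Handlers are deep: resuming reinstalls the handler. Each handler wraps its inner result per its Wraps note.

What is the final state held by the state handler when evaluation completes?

Working:
get @ H0 ⇒ 2
put(2) @ H0 ⇒ s:=2
emit(4) @ H1 ⇒ out+=4
tell(0) @ H2 ⇒ log+=0
H0 returns (0, 2)
H1 returns [4, (0, 2)]
H2 returns ([4, (0, 2)], (0))
= ([4, (0, 2)], (0))

Answer: 2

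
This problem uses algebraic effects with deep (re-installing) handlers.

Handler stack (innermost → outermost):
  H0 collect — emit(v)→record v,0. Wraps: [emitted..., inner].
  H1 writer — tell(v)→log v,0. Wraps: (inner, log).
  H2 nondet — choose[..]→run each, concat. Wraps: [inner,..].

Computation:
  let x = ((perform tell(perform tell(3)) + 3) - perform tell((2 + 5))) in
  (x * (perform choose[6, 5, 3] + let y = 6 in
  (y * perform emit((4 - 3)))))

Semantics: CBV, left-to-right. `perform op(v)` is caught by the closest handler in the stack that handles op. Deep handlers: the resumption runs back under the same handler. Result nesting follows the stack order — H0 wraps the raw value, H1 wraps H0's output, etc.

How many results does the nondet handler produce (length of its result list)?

Working:
tell(3) @ H1 ⇒ log+=3
tell(0) @ H1 ⇒ log+=0
tell(7) @ H1 ⇒ log+=7
choose[6, 5, 3] @ H2
  branch[0] choose=6:
    emit(1) @ H0 ⇒ out+=1
    H0 returns [1, 18]
    H1 returns ([1, 18], (3, 0, 7))
    H2 returns [([1, 18], (3, 0, 7))]
  branch[1] choose=5:
    emit(1) @ H0 ⇒ out+=1
    H0 returns [1, 15]
    H1 returns ([1, 15], (3, 0, 7))
    H2 returns [([1, 15], (3, 0, 7))]
  branch[2] choose=3:
    emit(1) @ H0 ⇒ out+=1
    H0 returns [1, 9]
    H1 returns ([1, 9], (3, 0, 7))
    H2 returns [([1, 9], (3, 0, 7))]
= [([1, 18], (3, 0, 7)), ([1, 15], (3, 0, 7)), ([1, 9], (3, 0, 7))]

Answer: 3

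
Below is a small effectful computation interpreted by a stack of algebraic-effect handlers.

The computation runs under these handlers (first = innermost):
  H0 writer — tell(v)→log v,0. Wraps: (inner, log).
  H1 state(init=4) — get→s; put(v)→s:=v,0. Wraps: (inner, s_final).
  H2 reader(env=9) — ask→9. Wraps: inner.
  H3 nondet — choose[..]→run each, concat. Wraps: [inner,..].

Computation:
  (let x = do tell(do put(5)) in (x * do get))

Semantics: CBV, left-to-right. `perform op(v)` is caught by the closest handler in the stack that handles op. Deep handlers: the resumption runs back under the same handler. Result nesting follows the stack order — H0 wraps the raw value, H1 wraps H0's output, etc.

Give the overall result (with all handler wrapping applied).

Answer: [((0, (0)), 5)]

Step-by-step:
put(5) @ H1 ⇒ s:=5
tell(0) @ H0 ⇒ log+=0
get @ H1 ⇒ 5
H0 returns (0, (0))
H1 returns ((0, (0)), 5)
H2 returns ((0, (0)), 5)
H3 returns [((0, (0)), 5)]
= [((0, (0)), 5)]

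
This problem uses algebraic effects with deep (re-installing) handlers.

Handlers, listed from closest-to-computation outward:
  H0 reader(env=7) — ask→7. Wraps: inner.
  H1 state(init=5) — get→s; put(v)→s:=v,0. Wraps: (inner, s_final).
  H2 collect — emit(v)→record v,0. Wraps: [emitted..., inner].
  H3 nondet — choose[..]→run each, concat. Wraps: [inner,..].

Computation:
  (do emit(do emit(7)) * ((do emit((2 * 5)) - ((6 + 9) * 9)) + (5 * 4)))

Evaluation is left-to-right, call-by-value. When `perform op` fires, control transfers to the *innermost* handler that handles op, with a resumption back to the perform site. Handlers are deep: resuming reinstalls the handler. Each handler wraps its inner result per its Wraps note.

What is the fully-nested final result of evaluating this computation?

Answer: [[7, 0, 10, (0, 5)]]

Evaluation trace:
emit(7) @ H2 ⇒ out+=7
emit(0) @ H2 ⇒ out+=0
emit(10) @ H2 ⇒ out+=10
H0 returns 0
H1 returns (0, 5)
H2 returns [7, 0, 10, (0, 5)]
H3 returns [[7, 0, 10, (0, 5)]]
= [[7, 0, 10, (0, 5)]]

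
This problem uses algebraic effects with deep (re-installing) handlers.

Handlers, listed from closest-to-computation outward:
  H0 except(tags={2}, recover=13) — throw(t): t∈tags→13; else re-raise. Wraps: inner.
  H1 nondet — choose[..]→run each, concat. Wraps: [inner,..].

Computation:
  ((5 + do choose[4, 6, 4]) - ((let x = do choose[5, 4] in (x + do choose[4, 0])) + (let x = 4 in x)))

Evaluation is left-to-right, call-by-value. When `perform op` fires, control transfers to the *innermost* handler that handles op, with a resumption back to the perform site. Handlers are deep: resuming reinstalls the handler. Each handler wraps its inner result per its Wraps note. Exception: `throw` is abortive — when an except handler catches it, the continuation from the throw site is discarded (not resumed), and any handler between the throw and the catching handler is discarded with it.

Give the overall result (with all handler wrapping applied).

Answer: [-4, 0, -3, 1, -2, 2, -1, 3, -4, 0, -3, 1]

Working:
choose[4, 6, 4] @ H1
  branch[0] choose=4:
    choose[5, 4] @ H1
      branch[0] choose=5:
        choose[4, 0] @ H1
          branch[0] choose=4:
            H0 returns -4
            H1 returns [-4]
          branch[1] choose=0:
            H0 returns 0
            H1 returns [0]
      branch[1] choose=4:
        choose[4, 0] @ H1
          branch[0] choose=4:
            H0 returns -3
            H1 returns [-3]
          branch[1] choose=0:
            H0 returns 1
            H1 returns [1]
  branch[1] choose=6:
    choose[5, 4] @ H1
      branch[0] choose=5:
        choose[4, 0] @ H1
          branch[0] choose=4:
            H0 returns -2
            H1 returns [-2]
          branch[1] choose=0:
            H0 returns 2
            H1 returns [2]
      branch[1] choose=4:
        choose[4, 0] @ H1
          branch[0] choose=4:
            H0 returns -1
            H1 returns [-1]
          branch[1] choose=0:
            H0 returns 3
            H1 returns [3]
  branch[2] choose=4:
    choose[5, 4] @ H1
      branch[0] choose=5:
        choose[4, 0] @ H1
          branch[0] choose=4:
            H0 returns -4
            H1 returns [-4]
          branch[1] choose=0:
            H0 returns 0
            H1 returns [0]
      branch[1] choose=4:
        choose[4, 0] @ H1
          branch[0] choose=4:
            H0 returns -3
            H1 returns [-3]
          branch[1] choose=0:
            H0 returns 1
            H1 returns [1]
= [-4, 0, -3, 1, -2, 2, -1, 3, -4, 0, -3, 1]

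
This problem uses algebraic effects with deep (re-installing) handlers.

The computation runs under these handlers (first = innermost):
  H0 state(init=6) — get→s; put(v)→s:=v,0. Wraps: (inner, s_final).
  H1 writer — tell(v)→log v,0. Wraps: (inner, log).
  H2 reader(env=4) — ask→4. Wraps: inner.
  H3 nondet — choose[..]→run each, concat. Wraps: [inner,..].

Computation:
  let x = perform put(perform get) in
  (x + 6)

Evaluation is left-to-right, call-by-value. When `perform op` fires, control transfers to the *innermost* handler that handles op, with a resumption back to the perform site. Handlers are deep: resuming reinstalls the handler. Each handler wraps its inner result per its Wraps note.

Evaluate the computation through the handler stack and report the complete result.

Evaluation trace:
get @ H0 ⇒ 6
put(6) @ H0 ⇒ s:=6
H0 returns (6, 6)
H1 returns ((6, 6), ())
H2 returns ((6, 6), ())
H3 returns [((6, 6), ())]
= [((6, 6), ())]

Answer: [((6, 6), ())]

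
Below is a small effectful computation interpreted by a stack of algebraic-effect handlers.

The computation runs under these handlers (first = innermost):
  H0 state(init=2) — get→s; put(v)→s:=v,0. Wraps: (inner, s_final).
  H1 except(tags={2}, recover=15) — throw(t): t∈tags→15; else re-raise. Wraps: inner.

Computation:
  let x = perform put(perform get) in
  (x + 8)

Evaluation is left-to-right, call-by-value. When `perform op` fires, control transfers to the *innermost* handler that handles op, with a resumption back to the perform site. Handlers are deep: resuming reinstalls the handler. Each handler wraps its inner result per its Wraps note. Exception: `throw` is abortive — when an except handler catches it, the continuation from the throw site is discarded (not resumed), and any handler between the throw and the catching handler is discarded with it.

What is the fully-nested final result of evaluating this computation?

Answer: (8, 2)

Working:
get @ H0 ⇒ 2
put(2) @ H0 ⇒ s:=2
H0 returns (8, 2)
H1 returns (8, 2)
= (8, 2)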